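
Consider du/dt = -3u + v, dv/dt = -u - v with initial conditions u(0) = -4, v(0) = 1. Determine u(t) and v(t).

Coefficient matrix A = [[-3, 1], [-1, -1]].
Characteristic polynomial det(A - λI) = λ^2 + 4λ + 4 = 0.
Single eigenvalue λ = -2 with algebraic multiplicity 2.
Eigenvector v = (-1,-1); generalized eigenvector w with (A-λI)w=v is (-1,-2).
General solution: e^(-2t)[C_1·v + C_2·(t·v + w)].
Applying u(0)=-4, v(0)=1 gives C_1=9, C_2=-5.

u(t) = 5te^(-2t) - 4e^(-2t), v(t) = 5te^(-2t) + e^(-2t)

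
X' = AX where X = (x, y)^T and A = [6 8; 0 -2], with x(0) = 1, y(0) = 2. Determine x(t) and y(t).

x(t) = 3e^(6t) - 2e^(-2t), y(t) = 2e^(-2t)

Coefficient matrix A = [[6, 8], [0, -2]].
Characteristic polynomial det(A - λI) = λ^2 - 4λ - 12 = 0.
Eigenvalues λ = -2, 6.
For λ=-2: (A-λI) row 1 is [8, 8], so an eigenvector is (-1, 1).
For λ=6: (A-λI) row 1 is [0, 8], so an eigenvector is (1, 0).
General solution: C_1e^(-2t)(-1,1) + C_2e^(6t)(1,0).
Applying x(0)=1, y(0)=2 gives C_1=2, C_2=3.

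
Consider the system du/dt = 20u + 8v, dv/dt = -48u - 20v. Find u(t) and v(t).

u(t) = -c_1e^(4t) - c_2e^(-4t), v(t) = 2c_1e^(4t) + 3c_2e^(-4t)

Coefficient matrix A = [[20, 8], [-48, -20]].
Characteristic polynomial det(A - λI) = λ^2 - 16 = 0.
Eigenvalues λ = 4, -4.
For λ=4: (A-λI) row 1 is [16, 8], so an eigenvector is (-1, 2).
For λ=-4: (A-λI) row 1 is [24, 8], so an eigenvector is (-1, 3).
General solution: c_1e^(4t)(-1,2) + c_2e^(-4t)(-1,3).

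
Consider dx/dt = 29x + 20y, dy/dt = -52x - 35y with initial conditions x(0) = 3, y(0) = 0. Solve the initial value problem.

x(t) = 24e^(-3t)sin(4t) + 3e^(-3t)cos(4t), y(t) = -39e^(-3t)sin(4t)

Coefficient matrix A = [[29, 20], [-52, -35]].
Characteristic polynomial det(A - λI) = λ^2 + 6λ + 25 = 0.
Eigenvalues λ = -3 ± 4i (complex conjugate pair).
For λ=-3+4i: an eigenvector is (-2,3) - i(-1,2) = (-2 + i, 3 - 2i).
A real fundamental pair from Re and Im of e^((-3+4i)t)v: X_1 = e^(-3t)(cos(4t)·(-2,3) + sin(4t)·(-1,2)), X_2 = e^(-3t)(sin(4t)·(-2,3) - cos(4t)·(-1,2)).
General solution: C_1X_1 + C_2X_2.
Applying x(0)=3, y(0)=0 gives C_1=-6, C_2=-9.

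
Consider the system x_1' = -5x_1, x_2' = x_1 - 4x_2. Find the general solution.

Coefficient matrix A = [[-5, 0], [1, -4]].
Characteristic polynomial det(A - λI) = λ^2 + 9λ + 20 = 0.
Eigenvalues λ = -5, -4.
For λ=-5: (A-λI) row 2 is [1, 1], so an eigenvector is (-1, 1).
For λ=-4: (A-λI) row 1 is [-1, 0], so an eigenvector is (0, -1).
General solution: C_1e^(-5t)(-1,1) + C_2e^(-4t)(0,-1).

x_1(t) = -C_1e^(-5t), x_2(t) = C_1e^(-5t) - C_2e^(-4t)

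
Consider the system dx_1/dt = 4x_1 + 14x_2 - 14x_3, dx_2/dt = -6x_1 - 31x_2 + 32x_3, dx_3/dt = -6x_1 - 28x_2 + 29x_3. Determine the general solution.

Coefficient matrix A = [[4, 14, -14], [-6, -31, 32], [-6, -28, 29]].
det(A - λI) = 0 gives eigenvalues λ = 1, 4, -3.
For λ=1: eigenvector (0,1,1).
For λ=4: eigenvector (1,-2,-2).
For λ=-3: eigenvector (2,-5,-4).
General solution: C_1e^(t)(0,1,1) + C_2e^(4t)(1,-2,-2) + C_3e^(-3t)(2,-5,-4).

x_1(t) = C_2e^(4t) + 2C_3e^(-3t), x_2(t) = C_1e^(t) - 2C_2e^(4t) - 5C_3e^(-3t), x_3(t) = C_1e^(t) - 2C_2e^(4t) - 4C_3e^(-3t)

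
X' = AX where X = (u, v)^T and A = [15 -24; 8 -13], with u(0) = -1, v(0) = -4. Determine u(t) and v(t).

u(t) = 20e^(3t) - 21e^(-t), v(t) = 10e^(3t) - 14e^(-t)

Coefficient matrix A = [[15, -24], [8, -13]].
Characteristic polynomial det(A - λI) = λ^2 - 2λ - 3 = 0.
Eigenvalues λ = 3, -1.
For λ=3: (A-λI) row 1 is [12, -24], so an eigenvector is (2, 1).
For λ=-1: (A-λI) row 1 is [16, -24], so an eigenvector is (3, 2).
General solution: c_1e^(3t)(2,1) + c_2e^(-t)(3,2).
Applying u(0)=-1, v(0)=-4 gives c_1=10, c_2=-7.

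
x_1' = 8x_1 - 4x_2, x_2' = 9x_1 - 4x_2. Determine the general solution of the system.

x_1(t) = 2c_1e^(2t) + 2c_2te^(2t) - c_2e^(2t), x_2(t) = 3c_1e^(2t) + 3c_2te^(2t) - 2c_2e^(2t)

Coefficient matrix A = [[8, -4], [9, -4]].
Characteristic polynomial det(A - λI) = λ^2 - 4λ + 4 = 0.
Single eigenvalue λ = 2 with algebraic multiplicity 2.
Eigenvector v = (2,3); generalized eigenvector w with (A-λI)w=v is (-1,-2).
General solution: e^(2t)[c_1·v + c_2·(t·v + w)].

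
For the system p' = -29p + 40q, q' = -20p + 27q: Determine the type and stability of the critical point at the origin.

stable spiral

A = [[-29,40],[-20,27]]; det(A-λI) = λ^2 + 2λ + 17.
λ = -1 ± 4i: negative real part.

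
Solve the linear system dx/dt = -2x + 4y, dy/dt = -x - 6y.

x(t) = -2c_1e^(-4t) - 2c_2te^(-4t) - c_2e^(-4t), y(t) = c_1e^(-4t) + c_2te^(-4t)

Coefficient matrix A = [[-2, 4], [-1, -6]].
Characteristic polynomial det(A - λI) = λ^2 + 8λ + 16 = 0.
Single eigenvalue λ = -4 with algebraic multiplicity 2.
Eigenvector v = (-2,1); generalized eigenvector w with (A-λI)w=v is (-1,0).
General solution: e^(-4t)[c_1·v + c_2·(t·v + w)].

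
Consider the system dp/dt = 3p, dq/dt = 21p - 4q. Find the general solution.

Coefficient matrix A = [[3, 0], [21, -4]].
Characteristic polynomial det(A - λI) = λ^2 + λ - 12 = 0.
Eigenvalues λ = 3, -4.
For λ=3: (A-λI) row 2 is [21, -7], so an eigenvector is (-1, -3).
For λ=-4: (A-λI) row 1 is [7, 0], so an eigenvector is (0, -1).
General solution: K_1e^(3t)(-1,-3) + K_2e^(-4t)(0,-1).

p(t) = -K_1e^(3t), q(t) = -3K_1e^(3t) - K_2e^(-4t)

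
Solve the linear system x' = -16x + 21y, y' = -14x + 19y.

x(t) = c_1e^(5t) + 3c_2e^(-2t), y(t) = c_1e^(5t) + 2c_2e^(-2t)

Coefficient matrix A = [[-16, 21], [-14, 19]].
Characteristic polynomial det(A - λI) = λ^2 - 3λ - 10 = 0.
Eigenvalues λ = 5, -2.
For λ=5: (A-λI) row 1 is [-21, 21], so an eigenvector is (1, 1).
For λ=-2: (A-λI) row 1 is [-14, 21], so an eigenvector is (3, 2).
General solution: c_1e^(5t)(1,1) + c_2e^(-2t)(3,2).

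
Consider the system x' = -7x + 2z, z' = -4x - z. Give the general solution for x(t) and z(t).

x(t) = -K_1e^(-3t) + K_2e^(-5t), z(t) = -2K_1e^(-3t) + K_2e^(-5t)

Coefficient matrix A = [[-7, 2], [-4, -1]].
Characteristic polynomial det(A - λI) = λ^2 + 8λ + 15 = 0.
Eigenvalues λ = -3, -5.
For λ=-3: (A-λI) row 1 is [-4, 2], so an eigenvector is (-1, -2).
For λ=-5: (A-λI) row 1 is [-2, 2], so an eigenvector is (1, 1).
General solution: K_1e^(-3t)(-1,-2) + K_2e^(-5t)(1,1).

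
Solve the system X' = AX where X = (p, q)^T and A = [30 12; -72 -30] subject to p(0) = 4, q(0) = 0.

Coefficient matrix A = [[30, 12], [-72, -30]].
Characteristic polynomial det(A - λI) = λ^2 - 36 = 0.
Eigenvalues λ = 6, -6.
For λ=6: (A-λI) row 1 is [24, 12], so an eigenvector is (-1, 2).
For λ=-6: (A-λI) row 1 is [36, 12], so an eigenvector is (1, -3).
General solution: K_1e^(6t)(-1,2) + K_2e^(-6t)(1,-3).
Applying p(0)=4, q(0)=0 gives K_1=-12, K_2=-8.

p(t) = 12e^(6t) - 8e^(-6t), q(t) = -24e^(6t) + 24e^(-6t)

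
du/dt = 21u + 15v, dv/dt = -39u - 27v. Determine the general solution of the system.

u(t) = 2C_1e^(-3t)sin(3t) - C_1e^(-3t)cos(3t) - C_2e^(-3t)sin(3t) - 2C_2e^(-3t)cos(3t), v(t) = -3C_1e^(-3t)sin(3t) + 2C_1e^(-3t)cos(3t) + 2C_2e^(-3t)sin(3t) + 3C_2e^(-3t)cos(3t)

Coefficient matrix A = [[21, 15], [-39, -27]].
Characteristic polynomial det(A - λI) = λ^2 + 6λ + 18 = 0.
Eigenvalues λ = -3 ± 3i (complex conjugate pair).
For λ=-3+3i: an eigenvector is (-1,2) - i(2,-3) = (-1 - 2i, 2 + 3i).
A real fundamental pair from Re and Im of e^((-3+3i)t)v: X_1 = e^(-3t)(cos(3t)·(-1,2) + sin(3t)·(2,-3)), X_2 = e^(-3t)(sin(3t)·(-1,2) - cos(3t)·(2,-3)).
General solution: C_1X_1 + C_2X_2.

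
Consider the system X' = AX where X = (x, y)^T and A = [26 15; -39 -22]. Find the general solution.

x(t) = -c_1e^(2t)sin(3t) - 2c_1e^(2t)cos(3t) - 2c_2e^(2t)sin(3t) + c_2e^(2t)cos(3t), y(t) = 2c_1e^(2t)sin(3t) + 3c_1e^(2t)cos(3t) + 3c_2e^(2t)sin(3t) - 2c_2e^(2t)cos(3t)

Coefficient matrix A = [[26, 15], [-39, -22]].
Characteristic polynomial det(A - λI) = λ^2 - 4λ + 13 = 0.
Eigenvalues λ = 2 ± 3i (complex conjugate pair).
For λ=2+3i: an eigenvector is (-2,3) - i(-1,2) = (-2 + i, 3 - 2i).
A real fundamental pair from Re and Im of e^((2+3i)t)v: X_1 = e^(2t)(cos(3t)·(-2,3) + sin(3t)·(-1,2)), X_2 = e^(2t)(sin(3t)·(-2,3) - cos(3t)·(-1,2)).
General solution: c_1X_1 + c_2X_2.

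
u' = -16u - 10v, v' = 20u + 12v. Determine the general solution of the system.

u(t) = K_1e^(-2t)sin(2t) + 2K_1e^(-2t)cos(2t) + 2K_2e^(-2t)sin(2t) - K_2e^(-2t)cos(2t), v(t) = -K_1e^(-2t)sin(2t) - 3K_1e^(-2t)cos(2t) - 3K_2e^(-2t)sin(2t) + K_2e^(-2t)cos(2t)

Coefficient matrix A = [[-16, -10], [20, 12]].
Characteristic polynomial det(A - λI) = λ^2 + 4λ + 8 = 0.
Eigenvalues λ = -2 ± 2i (complex conjugate pair).
For λ=-2+2i: an eigenvector is (2,-3) - i(1,-1) = (2 - i, -3 + i).
A real fundamental pair from Re and Im of e^((-2+2i)t)v: X_1 = e^(-2t)(cos(2t)·(2,-3) + sin(2t)·(1,-1)), X_2 = e^(-2t)(sin(2t)·(2,-3) - cos(2t)·(1,-1)).
General solution: K_1X_1 + K_2X_2.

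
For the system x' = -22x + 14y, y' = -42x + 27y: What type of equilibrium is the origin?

saddle

A = [[-22,14],[-42,27]]; det(A-λI) = λ^2 - 5λ - 6.
λ = -1, 6: opposite signs.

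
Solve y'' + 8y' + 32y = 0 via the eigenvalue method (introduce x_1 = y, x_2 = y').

Let x_1 = y, x_2 = y'. Then x_1' = x_2 and x_2' = -32x_1 - 8x_2.
A = [[0,1],[-32,-8]]; det(A-λI) = λ^2 + 8λ + 32.
Eigenvalues λ = -4 ± 4i.

y(t) = K_1e^(-4t)cos(4t) + K_2e^(-4t)sin(4t)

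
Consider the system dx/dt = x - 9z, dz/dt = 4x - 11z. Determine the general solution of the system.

x(t) = 3C_1e^(-5t) + 3C_2te^(-5t) + 2C_2e^(-5t), z(t) = 2C_1e^(-5t) + 2C_2te^(-5t) + C_2e^(-5t)

Coefficient matrix A = [[1, -9], [4, -11]].
Characteristic polynomial det(A - λI) = λ^2 + 10λ + 25 = 0.
Single eigenvalue λ = -5 with algebraic multiplicity 2.
Eigenvector v = (3,2); generalized eigenvector w with (A-λI)w=v is (2,1).
General solution: e^(-5t)[C_1·v + C_2·(t·v + w)].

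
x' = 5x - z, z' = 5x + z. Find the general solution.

Coefficient matrix A = [[5, -1], [5, 1]].
Characteristic polynomial det(A - λI) = λ^2 - 6λ + 10 = 0.
Eigenvalues λ = 3 ± i (complex conjugate pair).
For λ=3+i: an eigenvector is (0,-1) - i(1,2) = (0 - i, -1 - 2i).
A real fundamental pair from Re and Im of e^((3+i)t)v: X_1 = e^(3t)(cos(t)·(0,-1) + sin(t)·(1,2)), X_2 = e^(3t)(sin(t)·(0,-1) - cos(t)·(1,2)).
General solution: K_1X_1 + K_2X_2.

x(t) = K_1e^(3t)sin(t) - K_2e^(3t)cos(t), z(t) = 2K_1e^(3t)sin(t) - K_1e^(3t)cos(t) - K_2e^(3t)sin(t) - 2K_2e^(3t)cos(t)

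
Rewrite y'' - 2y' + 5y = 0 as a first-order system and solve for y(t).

Let x_1 = y, x_2 = y'. Then x_1' = x_2 and x_2' = -5x_1 + 2x_2.
A = [[0,1],[-5,2]]; det(A-λI) = λ^2 - 2λ + 5.
Eigenvalues λ = 1 ± 2i.

y(t) = c_1e^(t)cos(2t) + c_2e^(t)sin(2t)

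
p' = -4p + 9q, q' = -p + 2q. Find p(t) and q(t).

p(t) = 3K_1e^(-t) + 3K_2te^(-t) + 2K_2e^(-t), q(t) = K_1e^(-t) + K_2te^(-t) + K_2e^(-t)

Coefficient matrix A = [[-4, 9], [-1, 2]].
Characteristic polynomial det(A - λI) = λ^2 + 2λ + 1 = 0.
Single eigenvalue λ = -1 with algebraic multiplicity 2.
Eigenvector v = (3,1); generalized eigenvector w with (A-λI)w=v is (2,1).
General solution: e^(-t)[K_1·v + K_2·(t·v + w)].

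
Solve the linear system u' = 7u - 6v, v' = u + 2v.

Coefficient matrix A = [[7, -6], [1, 2]].
Characteristic polynomial det(A - λI) = λ^2 - 9λ + 20 = 0.
Eigenvalues λ = 4, 5.
For λ=4: (A-λI) row 1 is [3, -6], so an eigenvector is (-2, -1).
For λ=5: (A-λI) row 1 is [2, -6], so an eigenvector is (3, 1).
General solution: K_1e^(4t)(-2,-1) + K_2e^(5t)(3,1).

u(t) = -2K_1e^(4t) + 3K_2e^(5t), v(t) = -K_1e^(4t) + K_2e^(5t)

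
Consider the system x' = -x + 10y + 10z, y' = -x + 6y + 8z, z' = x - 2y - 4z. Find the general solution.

x(t) = C_1e^(-t) + 2C_3e^(4t), y(t) = -C_1e^(-t) - C_2e^(-2t) + C_3e^(4t), z(t) = C_1e^(-t) + C_2e^(-2t)

Coefficient matrix A = [[-1, 10, 10], [-1, 6, 8], [1, -2, -4]].
det(A - λI) = 0 gives eigenvalues λ = -1, -2, 4.
For λ=-1: eigenvector (1,-1,1).
For λ=-2: eigenvector (0,-1,1).
For λ=4: eigenvector (2,1,0).
General solution: C_1e^(-t)(1,-1,1) + C_2e^(-2t)(0,-1,1) + C_3e^(4t)(2,1,0).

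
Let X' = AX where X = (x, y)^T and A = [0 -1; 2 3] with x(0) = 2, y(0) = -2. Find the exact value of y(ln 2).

A = [[0,-1],[2,3]]; eigenvalues λ = 1, 2.
Eigenvectors: (1,-1) for λ=1, (1,-2) for λ=2.
From the initial condition, c_1 = 2, c_2 = 0.
y(ln 2) = (2)(2^1)(-1) + (0)(2^2)(-2) = -4.

-4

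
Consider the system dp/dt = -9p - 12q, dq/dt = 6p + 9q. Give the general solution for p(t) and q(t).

Coefficient matrix A = [[-9, -12], [6, 9]].
Characteristic polynomial det(A - λI) = λ^2 - 9 = 0.
Eigenvalues λ = -3, 3.
For λ=-3: (A-λI) row 1 is [-6, -12], so an eigenvector is (-2, 1).
For λ=3: (A-λI) row 1 is [-12, -12], so an eigenvector is (-1, 1).
General solution: c_1e^(-3t)(-2,1) + c_2e^(3t)(-1,1).

p(t) = -2c_1e^(-3t) - c_2e^(3t), q(t) = c_1e^(-3t) + c_2e^(3t)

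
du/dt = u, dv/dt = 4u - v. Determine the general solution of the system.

u(t) = K_2e^(t), v(t) = K_1e^(-t) + 2K_2e^(t)

Coefficient matrix A = [[1, 0], [4, -1]].
Characteristic polynomial det(A - λI) = λ^2 - 1 = 0.
Eigenvalues λ = -1, 1.
For λ=-1: (A-λI) row 1 is [2, 0], so an eigenvector is (0, 1).
For λ=1: (A-λI) row 2 is [4, -2], so an eigenvector is (1, 2).
General solution: K_1e^(-t)(0,1) + K_2e^(t)(1,2).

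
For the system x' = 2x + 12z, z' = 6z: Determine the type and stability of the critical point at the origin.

A = [[2,12],[0,6]]; det(A-λI) = λ^2 - 8λ + 12.
λ = 2, 6: both positive.

unstable node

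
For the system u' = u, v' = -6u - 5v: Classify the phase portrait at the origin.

saddle

A = [[1,0],[-6,-5]]; det(A-λI) = λ^2 + 4λ - 5.
λ = -5, 1: opposite signs.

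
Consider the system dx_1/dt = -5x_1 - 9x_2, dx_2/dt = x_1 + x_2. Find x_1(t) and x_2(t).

Coefficient matrix A = [[-5, -9], [1, 1]].
Characteristic polynomial det(A - λI) = λ^2 + 4λ + 4 = 0.
Single eigenvalue λ = -2 with algebraic multiplicity 2.
Eigenvector v = (3,-1); generalized eigenvector w with (A-λI)w=v is (2,-1).
General solution: e^(-2t)[c_1·v + c_2·(t·v + w)].

x_1(t) = 3c_1e^(-2t) + 3c_2te^(-2t) + 2c_2e^(-2t), x_2(t) = -c_1e^(-2t) - c_2te^(-2t) - c_2e^(-2t)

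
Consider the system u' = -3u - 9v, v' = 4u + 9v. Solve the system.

u(t) = -3K_1e^(3t) - 3K_2te^(3t) + 2K_2e^(3t), v(t) = 2K_1e^(3t) + 2K_2te^(3t) - K_2e^(3t)

Coefficient matrix A = [[-3, -9], [4, 9]].
Characteristic polynomial det(A - λI) = λ^2 - 6λ + 9 = 0.
Single eigenvalue λ = 3 with algebraic multiplicity 2.
Eigenvector v = (-3,2); generalized eigenvector w with (A-λI)w=v is (2,-1).
General solution: e^(3t)[K_1·v + K_2·(t·v + w)].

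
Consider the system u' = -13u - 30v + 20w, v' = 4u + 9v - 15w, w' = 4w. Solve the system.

Coefficient matrix A = [[-13, -30, 20], [4, 9, -15], [0, 0, 4]].
det(A - λI) = 0 gives eigenvalues λ = -1, -3, 4.
For λ=-1: eigenvector (-5,2,0).
For λ=-3: eigenvector (-3,1,0).
For λ=4: eigenvector (10,-5,1).
General solution: c_1e^(-t)(-5,2,0) + c_2e^(-3t)(-3,1,0) + c_3e^(4t)(10,-5,1).

u(t) = -5c_1e^(-t) - 3c_2e^(-3t) + 10c_3e^(4t), v(t) = 2c_1e^(-t) + c_2e^(-3t) - 5c_3e^(4t), w(t) = c_3e^(4t)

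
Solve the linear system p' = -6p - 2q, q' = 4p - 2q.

Coefficient matrix A = [[-6, -2], [4, -2]].
Characteristic polynomial det(A - λI) = λ^2 + 8λ + 20 = 0.
Eigenvalues λ = -4 ± 2i (complex conjugate pair).
For λ=-4+2i: an eigenvector is (1,-1) - i(0,1) = (1, -1 - i).
A real fundamental pair from Re and Im of e^((-4+2i)t)v: X_1 = e^(-4t)(cos(2t)·(1,-1) + sin(2t)·(0,1)), X_2 = e^(-4t)(sin(2t)·(1,-1) - cos(2t)·(0,1)).
General solution: c_1X_1 + c_2X_2.

p(t) = c_1e^(-4t)cos(2t) + c_2e^(-4t)sin(2t), q(t) = c_1e^(-4t)sin(2t) - c_1e^(-4t)cos(2t) - c_2e^(-4t)sin(2t) - c_2e^(-4t)cos(2t)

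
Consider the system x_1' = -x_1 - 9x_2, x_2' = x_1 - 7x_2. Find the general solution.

Coefficient matrix A = [[-1, -9], [1, -7]].
Characteristic polynomial det(A - λI) = λ^2 + 8λ + 16 = 0.
Single eigenvalue λ = -4 with algebraic multiplicity 2.
Eigenvector v = (-3,-1); generalized eigenvector w with (A-λI)w=v is (-1,0).
General solution: e^(-4t)[K_1·v + K_2·(t·v + w)].

x_1(t) = -3K_1e^(-4t) - 3K_2te^(-4t) - K_2e^(-4t), x_2(t) = -K_1e^(-4t) - K_2te^(-4t)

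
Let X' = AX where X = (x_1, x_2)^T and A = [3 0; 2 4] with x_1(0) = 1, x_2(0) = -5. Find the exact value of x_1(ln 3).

A = [[3,0],[2,4]]; eigenvalues λ = 4, 3.
Eigenvectors: (0,-1) for λ=4, (-1,2) for λ=3.
From the initial condition, c_1 = 3, c_2 = -1.
x_1(ln 3) = (3)(3^4)(0) + (-1)(3^3)(-1) = 27.

27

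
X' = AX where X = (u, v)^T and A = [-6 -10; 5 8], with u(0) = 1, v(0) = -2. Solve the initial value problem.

Coefficient matrix A = [[-6, -10], [5, 8]].
Characteristic polynomial det(A - λI) = λ^2 - 2λ + 2 = 0.
Eigenvalues λ = 1 ± i (complex conjugate pair).
For λ=1+i: an eigenvector is (1,-1) - i(3,-2) = (1 - 3i, -1 + 2i).
A real fundamental pair from Re and Im of e^((1+i)t)v: X_1 = e^(t)(cos(t)·(1,-1) + sin(t)·(3,-2)), X_2 = e^(t)(sin(t)·(1,-1) - cos(t)·(3,-2)).
General solution: c_1X_1 + c_2X_2.
Applying u(0)=1, v(0)=-2 gives c_1=4, c_2=1.

u(t) = 13e^(t)sin(t) + e^(t)cos(t), v(t) = -9e^(t)sin(t) - 2e^(t)cos(t)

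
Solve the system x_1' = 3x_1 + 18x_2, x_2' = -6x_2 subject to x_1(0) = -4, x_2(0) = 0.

Coefficient matrix A = [[3, 18], [0, -6]].
Characteristic polynomial det(A - λI) = λ^2 + 3λ - 18 = 0.
Eigenvalues λ = -6, 3.
For λ=-6: (A-λI) row 1 is [9, 18], so an eigenvector is (2, -1).
For λ=3: (A-λI) row 1 is [0, 18], so an eigenvector is (-1, 0).
General solution: K_1e^(-6t)(2,-1) + K_2e^(3t)(-1,0).
Applying x_1(0)=-4, x_2(0)=0 gives K_1=0, K_2=4.

x_1(t) = -4e^(3t), x_2(t) = 0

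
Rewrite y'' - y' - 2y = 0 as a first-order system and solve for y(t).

Let x_1 = y, x_2 = y'. Then x_1' = x_2 and x_2' = 2x_1 + x_2.
A = [[0,1],[2,1]]; det(A-λI) = λ^2 - λ - 2.
Eigenvalues λ = 2, -1 with eigenvectors (1,2), (1,-1).

y(t) = K_1e^(2t) + K_2e^(-t)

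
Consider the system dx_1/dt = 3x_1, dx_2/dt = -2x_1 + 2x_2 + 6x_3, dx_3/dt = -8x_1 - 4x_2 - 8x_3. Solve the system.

x_1(t) = C_1e^(3t), x_2(t) = -2C_1e^(3t) + 3C_2e^(-2t) - C_3e^(-4t), x_3(t) = -2C_2e^(-2t) + C_3e^(-4t)

Coefficient matrix A = [[3, 0, 0], [-2, 2, 6], [-8, -4, -8]].
det(A - λI) = 0 gives eigenvalues λ = 3, -2, -4.
For λ=3: eigenvector (1,-2,0).
For λ=-2: eigenvector (0,3,-2).
For λ=-4: eigenvector (0,-1,1).
General solution: C_1e^(3t)(1,-2,0) + C_2e^(-2t)(0,3,-2) + C_3e^(-4t)(0,-1,1).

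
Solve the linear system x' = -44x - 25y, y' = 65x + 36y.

Coefficient matrix A = [[-44, -25], [65, 36]].
Characteristic polynomial det(A - λI) = λ^2 + 8λ + 41 = 0.
Eigenvalues λ = -4 ± 5i (complex conjugate pair).
For λ=-4+5i: an eigenvector is (-2,3) - i(1,-2) = (-2 - i, 3 + 2i).
A real fundamental pair from Re and Im of e^((-4+5i)t)v: X_1 = e^(-4t)(cos(5t)·(-2,3) + sin(5t)·(1,-2)), X_2 = e^(-4t)(sin(5t)·(-2,3) - cos(5t)·(1,-2)).
General solution: c_1X_1 + c_2X_2.

x(t) = c_1e^(-4t)sin(5t) - 2c_1e^(-4t)cos(5t) - 2c_2e^(-4t)sin(5t) - c_2e^(-4t)cos(5t), y(t) = -2c_1e^(-4t)sin(5t) + 3c_1e^(-4t)cos(5t) + 3c_2e^(-4t)sin(5t) + 2c_2e^(-4t)cos(5t)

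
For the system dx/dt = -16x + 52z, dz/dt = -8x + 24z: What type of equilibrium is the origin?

unstable spiral

A = [[-16,52],[-8,24]]; det(A-λI) = λ^2 - 8λ + 32.
λ = 4 ± 4i: positive real part.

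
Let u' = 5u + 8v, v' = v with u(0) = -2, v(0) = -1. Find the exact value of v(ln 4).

A = [[5,8],[0,1]]; eigenvalues λ = 1, 5.
Eigenvectors: (-2,1) for λ=1, (1,0) for λ=5.
From the initial condition, c_1 = -1, c_2 = -4.
v(ln 4) = (-1)(4^1)(1) + (-4)(4^5)(0) = -4.

-4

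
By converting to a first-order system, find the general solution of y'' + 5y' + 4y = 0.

Let x_1 = y, x_2 = y'. Then x_1' = x_2 and x_2' = -4x_1 - 5x_2.
A = [[0,1],[-4,-5]]; det(A-λI) = λ^2 + 5λ + 4.
Eigenvalues λ = -4, -1 with eigenvectors (1,-4), (1,-1).

y(t) = K_1e^(-4t) + K_2e^(-t)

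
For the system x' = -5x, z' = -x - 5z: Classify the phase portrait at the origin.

stable improper node

A = [[-5,0],[-1,-5]]; det(A-λI) = λ^2 + 10λ + 25.
repeated λ = -5 with a single eigenvector.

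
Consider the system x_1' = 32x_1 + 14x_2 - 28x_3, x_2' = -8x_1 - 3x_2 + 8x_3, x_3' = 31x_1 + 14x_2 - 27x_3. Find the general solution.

Coefficient matrix A = [[32, 14, -28], [-8, -3, 8], [31, 14, -27]].
det(A - λI) = 0 gives eigenvalues λ = 4, -3, 1.
For λ=4: eigenvector (1,0,1).
For λ=-3: eigenvector (-2,1,-2).
For λ=1: eigenvector (0,2,1).
General solution: K_1e^(4t)(1,0,1) + K_2e^(-3t)(-2,1,-2) + K_3e^(t)(0,2,1).

x_1(t) = K_1e^(4t) - 2K_2e^(-3t), x_2(t) = K_2e^(-3t) + 2K_3e^(t), x_3(t) = K_1e^(4t) - 2K_2e^(-3t) + K_3e^(t)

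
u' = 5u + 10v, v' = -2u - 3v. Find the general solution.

u(t) = 2K_1e^(t)sin(2t) + K_1e^(t)cos(2t) + K_2e^(t)sin(2t) - 2K_2e^(t)cos(2t), v(t) = -K_1e^(t)sin(2t) + K_2e^(t)cos(2t)

Coefficient matrix A = [[5, 10], [-2, -3]].
Characteristic polynomial det(A - λI) = λ^2 - 2λ + 5 = 0.
Eigenvalues λ = 1 ± 2i (complex conjugate pair).
For λ=1+2i: an eigenvector is (1,0) - i(2,-1) = (1 - 2i, 0 + i).
A real fundamental pair from Re and Im of e^((1+2i)t)v: X_1 = e^(t)(cos(2t)·(1,0) + sin(2t)·(2,-1)), X_2 = e^(t)(sin(2t)·(1,0) - cos(2t)·(2,-1)).
General solution: K_1X_1 + K_2X_2.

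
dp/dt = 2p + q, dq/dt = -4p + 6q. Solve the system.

p(t) = K_1e^(4t) + K_2te^(4t) - K_2e^(4t), q(t) = 2K_1e^(4t) + 2K_2te^(4t) - K_2e^(4t)

Coefficient matrix A = [[2, 1], [-4, 6]].
Characteristic polynomial det(A - λI) = λ^2 - 8λ + 16 = 0.
Single eigenvalue λ = 4 with algebraic multiplicity 2.
Eigenvector v = (1,2); generalized eigenvector w with (A-λI)w=v is (-1,-1).
General solution: e^(4t)[K_1·v + K_2·(t·v + w)].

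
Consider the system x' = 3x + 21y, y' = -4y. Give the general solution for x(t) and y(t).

Coefficient matrix A = [[3, 21], [0, -4]].
Characteristic polynomial det(A - λI) = λ^2 + λ - 12 = 0.
Eigenvalues λ = -4, 3.
For λ=-4: (A-λI) row 1 is [7, 21], so an eigenvector is (3, -1).
For λ=3: (A-λI) row 1 is [0, 21], so an eigenvector is (1, 0).
General solution: C_1e^(-4t)(3,-1) + C_2e^(3t)(1,0).

x(t) = 3C_1e^(-4t) + C_2e^(3t), y(t) = -C_1e^(-4t)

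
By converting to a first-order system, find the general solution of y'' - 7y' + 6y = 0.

Let x_1 = y, x_2 = y'. Then x_1' = x_2 and x_2' = -6x_1 + 7x_2.
A = [[0,1],[-6,7]]; det(A-λI) = λ^2 - 7λ + 6.
Eigenvalues λ = 6, 1 with eigenvectors (1,6), (1,1).

y(t) = K_1e^(6t) + K_2e^(t)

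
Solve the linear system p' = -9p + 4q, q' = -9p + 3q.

p(t) = -2K_1e^(-3t) - 2K_2te^(-3t) - K_2e^(-3t), q(t) = -3K_1e^(-3t) - 3K_2te^(-3t) - 2K_2e^(-3t)

Coefficient matrix A = [[-9, 4], [-9, 3]].
Characteristic polynomial det(A - λI) = λ^2 + 6λ + 9 = 0.
Single eigenvalue λ = -3 with algebraic multiplicity 2.
Eigenvector v = (-2,-3); generalized eigenvector w with (A-λI)w=v is (-1,-2).
General solution: e^(-3t)[K_1·v + K_2·(t·v + w)].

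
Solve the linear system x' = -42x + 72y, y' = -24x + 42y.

x(t) = -3C_1e^(6t) - 2C_2e^(-6t), y(t) = -2C_1e^(6t) - C_2e^(-6t)

Coefficient matrix A = [[-42, 72], [-24, 42]].
Characteristic polynomial det(A - λI) = λ^2 - 36 = 0.
Eigenvalues λ = 6, -6.
For λ=6: (A-λI) row 1 is [-48, 72], so an eigenvector is (-3, -2).
For λ=-6: (A-λI) row 1 is [-36, 72], so an eigenvector is (-2, -1).
General solution: C_1e^(6t)(-3,-2) + C_2e^(-6t)(-2,-1).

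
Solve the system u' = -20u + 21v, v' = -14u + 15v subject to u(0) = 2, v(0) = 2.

u(t) = 2e^(t), v(t) = 2e^(t)

Coefficient matrix A = [[-20, 21], [-14, 15]].
Characteristic polynomial det(A - λI) = λ^2 + 5λ - 6 = 0.
Eigenvalues λ = -6, 1.
For λ=-6: (A-λI) row 1 is [-14, 21], so an eigenvector is (-3, -2).
For λ=1: (A-λI) row 1 is [-21, 21], so an eigenvector is (1, 1).
General solution: C_1e^(-6t)(-3,-2) + C_2e^(t)(1,1).
Applying u(0)=2, v(0)=2 gives C_1=0, C_2=2.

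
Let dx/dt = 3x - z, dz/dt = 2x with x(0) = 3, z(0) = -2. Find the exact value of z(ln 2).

A = [[3,-1],[2,0]]; eigenvalues λ = 1, 2.
Eigenvectors: (1,2) for λ=1, (-1,-1) for λ=2.
From the initial condition, c_1 = -5, c_2 = -8.
z(ln 2) = (-5)(2^1)(2) + (-8)(2^2)(-1) = 12.

12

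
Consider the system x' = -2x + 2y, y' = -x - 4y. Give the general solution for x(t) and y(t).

Coefficient matrix A = [[-2, 2], [-1, -4]].
Characteristic polynomial det(A - λI) = λ^2 + 6λ + 10 = 0.
Eigenvalues λ = -3 ± i (complex conjugate pair).
For λ=-3+i: an eigenvector is (-1,0) - i(-1,1) = (-1 + i, 0 - i).
A real fundamental pair from Re and Im of e^((-3+i)t)v: X_1 = e^(-3t)(cos(t)·(-1,0) + sin(t)·(-1,1)), X_2 = e^(-3t)(sin(t)·(-1,0) - cos(t)·(-1,1)).
General solution: c_1X_1 + c_2X_2.

x(t) = -c_1e^(-3t)sin(t) - c_1e^(-3t)cos(t) - c_2e^(-3t)sin(t) + c_2e^(-3t)cos(t), y(t) = c_1e^(-3t)sin(t) - c_2e^(-3t)cos(t)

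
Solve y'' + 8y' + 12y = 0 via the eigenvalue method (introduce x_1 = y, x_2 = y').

Let x_1 = y, x_2 = y'. Then x_1' = x_2 and x_2' = -12x_1 - 8x_2.
A = [[0,1],[-12,-8]]; det(A-λI) = λ^2 + 8λ + 12.
Eigenvalues λ = -6, -2 with eigenvectors (1,-6), (1,-2).

y(t) = c_1e^(-6t) + c_2e^(-2t)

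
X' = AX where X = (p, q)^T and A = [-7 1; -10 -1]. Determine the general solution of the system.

Coefficient matrix A = [[-7, 1], [-10, -1]].
Characteristic polynomial det(A - λI) = λ^2 + 8λ + 17 = 0.
Eigenvalues λ = -4 ± i (complex conjugate pair).
For λ=-4+i: an eigenvector is (0,1) - i(1,3) = (0 - i, 1 - 3i).
A real fundamental pair from Re and Im of e^((-4+i)t)v: X_1 = e^(-4t)(cos(t)·(0,1) + sin(t)·(1,3)), X_2 = e^(-4t)(sin(t)·(0,1) - cos(t)·(1,3)).
General solution: c_1X_1 + c_2X_2.

p(t) = c_1e^(-4t)sin(t) - c_2e^(-4t)cos(t), q(t) = 3c_1e^(-4t)sin(t) + c_1e^(-4t)cos(t) + c_2e^(-4t)sin(t) - 3c_2e^(-4t)cos(t)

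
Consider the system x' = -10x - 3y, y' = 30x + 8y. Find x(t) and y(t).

Coefficient matrix A = [[-10, -3], [30, 8]].
Characteristic polynomial det(A - λI) = λ^2 + 2λ + 10 = 0.
Eigenvalues λ = -1 ± 3i (complex conjugate pair).
For λ=-1+3i: an eigenvector is (0,-1) - i(1,-3) = (0 - i, -1 + 3i).
A real fundamental pair from Re and Im of e^((-1+3i)t)v: X_1 = e^(-t)(cos(3t)·(0,-1) + sin(3t)·(1,-3)), X_2 = e^(-t)(sin(3t)·(0,-1) - cos(3t)·(1,-3)).
General solution: K_1X_1 + K_2X_2.

x(t) = K_1e^(-t)sin(3t) - K_2e^(-t)cos(3t), y(t) = -3K_1e^(-t)sin(3t) - K_1e^(-t)cos(3t) - K_2e^(-t)sin(3t) + 3K_2e^(-t)cos(3t)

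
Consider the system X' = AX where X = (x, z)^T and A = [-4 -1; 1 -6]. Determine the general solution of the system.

Coefficient matrix A = [[-4, -1], [1, -6]].
Characteristic polynomial det(A - λI) = λ^2 + 10λ + 25 = 0.
Single eigenvalue λ = -5 with algebraic multiplicity 2.
Eigenvector v = (1,1); generalized eigenvector w with (A-λI)w=v is (3,2).
General solution: e^(-5t)[C_1·v + C_2·(t·v + w)].

x(t) = C_1e^(-5t) + C_2te^(-5t) + 3C_2e^(-5t), z(t) = C_1e^(-5t) + C_2te^(-5t) + 2C_2e^(-5t)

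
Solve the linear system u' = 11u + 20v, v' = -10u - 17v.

Coefficient matrix A = [[11, 20], [-10, -17]].
Characteristic polynomial det(A - λI) = λ^2 + 6λ + 13 = 0.
Eigenvalues λ = -3 ± 2i (complex conjugate pair).
For λ=-3+2i: an eigenvector is (-1,1) - i(3,-2) = (-1 - 3i, 1 + 2i).
A real fundamental pair from Re and Im of e^((-3+2i)t)v: X_1 = e^(-3t)(cos(2t)·(-1,1) + sin(2t)·(3,-2)), X_2 = e^(-3t)(sin(2t)·(-1,1) - cos(2t)·(3,-2)).
General solution: K_1X_1 + K_2X_2.

u(t) = 3K_1e^(-3t)sin(2t) - K_1e^(-3t)cos(2t) - K_2e^(-3t)sin(2t) - 3K_2e^(-3t)cos(2t), v(t) = -2K_1e^(-3t)sin(2t) + K_1e^(-3t)cos(2t) + K_2e^(-3t)sin(2t) + 2K_2e^(-3t)cos(2t)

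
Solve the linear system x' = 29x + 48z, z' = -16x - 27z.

x(t) = 2K_1e^(5t) - 3K_2e^(-3t), z(t) = -K_1e^(5t) + 2K_2e^(-3t)

Coefficient matrix A = [[29, 48], [-16, -27]].
Characteristic polynomial det(A - λI) = λ^2 - 2λ - 15 = 0.
Eigenvalues λ = 5, -3.
For λ=5: (A-λI) row 1 is [24, 48], so an eigenvector is (2, -1).
For λ=-3: (A-λI) row 1 is [32, 48], so an eigenvector is (-3, 2).
General solution: K_1e^(5t)(2,-1) + K_2e^(-3t)(-3,2).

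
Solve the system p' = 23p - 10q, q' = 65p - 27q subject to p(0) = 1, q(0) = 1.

p(t) = 3e^(-2t)sin(5t) + e^(-2t)cos(5t), q(t) = 8e^(-2t)sin(5t) + e^(-2t)cos(5t)

Coefficient matrix A = [[23, -10], [65, -27]].
Characteristic polynomial det(A - λI) = λ^2 + 4λ + 29 = 0.
Eigenvalues λ = -2 ± 5i (complex conjugate pair).
For λ=-2+5i: an eigenvector is (1,2) - i(1,3) = (1 - i, 2 - 3i).
A real fundamental pair from Re and Im of e^((-2+5i)t)v: X_1 = e^(-2t)(cos(5t)·(1,2) + sin(5t)·(1,3)), X_2 = e^(-2t)(sin(5t)·(1,2) - cos(5t)·(1,3)).
General solution: c_1X_1 + c_2X_2.
Applying p(0)=1, q(0)=1 gives c_1=2, c_2=1.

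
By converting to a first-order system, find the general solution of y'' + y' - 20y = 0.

y(t) = K_1e^(-5t) + K_2e^(4t)

Let x_1 = y, x_2 = y'. Then x_1' = x_2 and x_2' = 20x_1 - x_2.
A = [[0,1],[20,-1]]; det(A-λI) = λ^2 + λ - 20.
Eigenvalues λ = -5, 4 with eigenvectors (1,-5), (1,4).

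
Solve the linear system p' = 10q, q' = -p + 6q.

p(t) = C_1e^(3t)sin(t) + 3C_1e^(3t)cos(t) + 3C_2e^(3t)sin(t) - C_2e^(3t)cos(t), q(t) = C_1e^(3t)cos(t) + C_2e^(3t)sin(t)

Coefficient matrix A = [[0, 10], [-1, 6]].
Characteristic polynomial det(A - λI) = λ^2 - 6λ + 10 = 0.
Eigenvalues λ = 3 ± i (complex conjugate pair).
For λ=3+i: an eigenvector is (3,1) - i(1,0) = (3 - i, 1).
A real fundamental pair from Re and Im of e^((3+i)t)v: X_1 = e^(3t)(cos(t)·(3,1) + sin(t)·(1,0)), X_2 = e^(3t)(sin(t)·(3,1) - cos(t)·(1,0)).
General solution: C_1X_1 + C_2X_2.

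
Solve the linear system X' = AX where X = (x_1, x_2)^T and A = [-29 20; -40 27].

x_1(t) = 2C_1e^(-t)sin(4t) - C_1e^(-t)cos(4t) - C_2e^(-t)sin(4t) - 2C_2e^(-t)cos(4t), x_2(t) = 3C_1e^(-t)sin(4t) - C_1e^(-t)cos(4t) - C_2e^(-t)sin(4t) - 3C_2e^(-t)cos(4t)

Coefficient matrix A = [[-29, 20], [-40, 27]].
Characteristic polynomial det(A - λI) = λ^2 + 2λ + 17 = 0.
Eigenvalues λ = -1 ± 4i (complex conjugate pair).
For λ=-1+4i: an eigenvector is (-1,-1) - i(2,3) = (-1 - 2i, -1 - 3i).
A real fundamental pair from Re and Im of e^((-1+4i)t)v: X_1 = e^(-t)(cos(4t)·(-1,-1) + sin(4t)·(2,3)), X_2 = e^(-t)(sin(4t)·(-1,-1) - cos(4t)·(2,3)).
General solution: C_1X_1 + C_2X_2.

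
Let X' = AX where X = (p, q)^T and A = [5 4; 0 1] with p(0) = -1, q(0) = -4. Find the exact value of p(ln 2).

A = [[5,4],[0,1]]; eigenvalues λ = 5, 1.
Eigenvectors: (1,0) for λ=5, (1,-1) for λ=1.
From the initial condition, c_1 = -5, c_2 = 4.
p(ln 2) = (-5)(2^5)(1) + (4)(2^1)(1) = -152.

-152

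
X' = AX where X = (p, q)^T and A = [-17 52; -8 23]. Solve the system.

p(t) = 2K_1e^(3t)sin(4t) - 3K_1e^(3t)cos(4t) - 3K_2e^(3t)sin(4t) - 2K_2e^(3t)cos(4t), q(t) = K_1e^(3t)sin(4t) - K_1e^(3t)cos(4t) - K_2e^(3t)sin(4t) - K_2e^(3t)cos(4t)

Coefficient matrix A = [[-17, 52], [-8, 23]].
Characteristic polynomial det(A - λI) = λ^2 - 6λ + 25 = 0.
Eigenvalues λ = 3 ± 4i (complex conjugate pair).
For λ=3+4i: an eigenvector is (-3,-1) - i(2,1) = (-3 - 2i, -1 - i).
A real fundamental pair from Re and Im of e^((3+4i)t)v: X_1 = e^(3t)(cos(4t)·(-3,-1) + sin(4t)·(2,1)), X_2 = e^(3t)(sin(4t)·(-3,-1) - cos(4t)·(2,1)).
General solution: K_1X_1 + K_2X_2.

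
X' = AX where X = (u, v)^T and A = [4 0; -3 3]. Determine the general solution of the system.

Coefficient matrix A = [[4, 0], [-3, 3]].
Characteristic polynomial det(A - λI) = λ^2 - 7λ + 12 = 0.
Eigenvalues λ = 3, 4.
For λ=3: (A-λI) row 1 is [1, 0], so an eigenvector is (0, -1).
For λ=4: (A-λI) row 2 is [-3, -1], so an eigenvector is (1, -3).
General solution: C_1e^(3t)(0,-1) + C_2e^(4t)(1,-3).

u(t) = C_2e^(4t), v(t) = -C_1e^(3t) - 3C_2e^(4t)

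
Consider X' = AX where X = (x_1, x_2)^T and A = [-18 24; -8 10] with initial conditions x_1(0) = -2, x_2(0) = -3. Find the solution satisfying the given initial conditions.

x_1(t) = -12e^(-2t) + 10e^(-6t), x_2(t) = -8e^(-2t) + 5e^(-6t)

Coefficient matrix A = [[-18, 24], [-8, 10]].
Characteristic polynomial det(A - λI) = λ^2 + 8λ + 12 = 0.
Eigenvalues λ = -2, -6.
For λ=-2: (A-λI) row 1 is [-16, 24], so an eigenvector is (-3, -2).
For λ=-6: (A-λI) row 1 is [-12, 24], so an eigenvector is (-2, -1).
General solution: c_1e^(-2t)(-3,-2) + c_2e^(-6t)(-2,-1).
Applying x_1(0)=-2, x_2(0)=-3 gives c_1=4, c_2=-5.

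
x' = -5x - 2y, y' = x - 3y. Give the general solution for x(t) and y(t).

Coefficient matrix A = [[-5, -2], [1, -3]].
Characteristic polynomial det(A - λI) = λ^2 + 8λ + 17 = 0.
Eigenvalues λ = -4 ± i (complex conjugate pair).
For λ=-4+i: an eigenvector is (-1,1) - i(-1,0) = (-1 + i, 1).
A real fundamental pair from Re and Im of e^((-4+i)t)v: X_1 = e^(-4t)(cos(t)·(-1,1) + sin(t)·(-1,0)), X_2 = e^(-4t)(sin(t)·(-1,1) - cos(t)·(-1,0)).
General solution: c_1X_1 + c_2X_2.

x(t) = -c_1e^(-4t)sin(t) - c_1e^(-4t)cos(t) - c_2e^(-4t)sin(t) + c_2e^(-4t)cos(t), y(t) = c_1e^(-4t)cos(t) + c_2e^(-4t)sin(t)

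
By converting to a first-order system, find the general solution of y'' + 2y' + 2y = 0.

y(t) = c_1e^(-t)cos(t) + c_2e^(-t)sin(t)

Let x_1 = y, x_2 = y'. Then x_1' = x_2 and x_2' = -2x_1 - 2x_2.
A = [[0,1],[-2,-2]]; det(A-λI) = λ^2 + 2λ + 2.
Eigenvalues λ = -1 ± i.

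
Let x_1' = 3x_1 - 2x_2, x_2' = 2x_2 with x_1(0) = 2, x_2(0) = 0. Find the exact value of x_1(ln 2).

16

A = [[3,-2],[0,2]]; eigenvalues λ = 2, 3.
Eigenvectors: (2,1) for λ=2, (-1,0) for λ=3.
From the initial condition, c_1 = 0, c_2 = -2.
x_1(ln 2) = (0)(2^2)(2) + (-2)(2^3)(-1) = 16.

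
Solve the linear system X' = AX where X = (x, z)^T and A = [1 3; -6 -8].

Coefficient matrix A = [[1, 3], [-6, -8]].
Characteristic polynomial det(A - λI) = λ^2 + 7λ + 10 = 0.
Eigenvalues λ = -5, -2.
For λ=-5: (A-λI) row 1 is [6, 3], so an eigenvector is (-1, 2).
For λ=-2: (A-λI) row 1 is [3, 3], so an eigenvector is (1, -1).
General solution: C_1e^(-5t)(-1,2) + C_2e^(-2t)(1,-1).

x(t) = -C_1e^(-5t) + C_2e^(-2t), z(t) = 2C_1e^(-5t) - C_2e^(-2t)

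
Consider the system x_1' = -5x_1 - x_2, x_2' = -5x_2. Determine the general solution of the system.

x_1(t) = -C_1e^(-5t) - C_2te^(-5t) - 3C_2e^(-5t), x_2(t) = C_2e^(-5t)

Coefficient matrix A = [[-5, -1], [0, -5]].
Characteristic polynomial det(A - λI) = λ^2 + 10λ + 25 = 0.
Single eigenvalue λ = -5 with algebraic multiplicity 2.
Eigenvector v = (-1,0); generalized eigenvector w with (A-λI)w=v is (-3,1).
General solution: e^(-5t)[C_1·v + C_2·(t·v + w)].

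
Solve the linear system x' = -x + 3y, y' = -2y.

Coefficient matrix A = [[-1, 3], [0, -2]].
Characteristic polynomial det(A - λI) = λ^2 + 3λ + 2 = 0.
Eigenvalues λ = -1, -2.
For λ=-1: (A-λI) row 1 is [0, 3], so an eigenvector is (1, 0).
For λ=-2: (A-λI) row 1 is [1, 3], so an eigenvector is (3, -1).
General solution: c_1e^(-t)(1,0) + c_2e^(-2t)(3,-1).

x(t) = c_1e^(-t) + 3c_2e^(-2t), y(t) = -c_2e^(-2t)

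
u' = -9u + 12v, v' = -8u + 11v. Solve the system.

u(t) = 3K_1e^(-t) + K_2e^(3t), v(t) = 2K_1e^(-t) + K_2e^(3t)

Coefficient matrix A = [[-9, 12], [-8, 11]].
Characteristic polynomial det(A - λI) = λ^2 - 2λ - 3 = 0.
Eigenvalues λ = -1, 3.
For λ=-1: (A-λI) row 1 is [-8, 12], so an eigenvector is (3, 2).
For λ=3: (A-λI) row 1 is [-12, 12], so an eigenvector is (1, 1).
General solution: K_1e^(-t)(3,2) + K_2e^(3t)(1,1).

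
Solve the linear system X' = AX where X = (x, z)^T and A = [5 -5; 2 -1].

x(t) = C_1e^(2t)sin(t) + 2C_1e^(2t)cos(t) + 2C_2e^(2t)sin(t) - C_2e^(2t)cos(t), z(t) = C_1e^(2t)sin(t) + C_1e^(2t)cos(t) + C_2e^(2t)sin(t) - C_2e^(2t)cos(t)

Coefficient matrix A = [[5, -5], [2, -1]].
Characteristic polynomial det(A - λI) = λ^2 - 4λ + 5 = 0.
Eigenvalues λ = 2 ± i (complex conjugate pair).
For λ=2+i: an eigenvector is (2,1) - i(1,1) = (2 - i, 1 - i).
A real fundamental pair from Re and Im of e^((2+i)t)v: X_1 = e^(2t)(cos(t)·(2,1) + sin(t)·(1,1)), X_2 = e^(2t)(sin(t)·(2,1) - cos(t)·(1,1)).
General solution: C_1X_1 + C_2X_2.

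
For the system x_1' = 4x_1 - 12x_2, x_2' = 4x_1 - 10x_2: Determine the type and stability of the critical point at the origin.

stable node

A = [[4,-12],[4,-10]]; det(A-λI) = λ^2 + 6λ + 8.
λ = -2, -4: both negative.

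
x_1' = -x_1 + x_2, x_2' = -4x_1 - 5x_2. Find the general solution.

Coefficient matrix A = [[-1, 1], [-4, -5]].
Characteristic polynomial det(A - λI) = λ^2 + 6λ + 9 = 0.
Single eigenvalue λ = -3 with algebraic multiplicity 2.
Eigenvector v = (-1,2); generalized eigenvector w with (A-λI)w=v is (1,-3).
General solution: e^(-3t)[c_1·v + c_2·(t·v + w)].

x_1(t) = -c_1e^(-3t) - c_2te^(-3t) + c_2e^(-3t), x_2(t) = 2c_1e^(-3t) + 2c_2te^(-3t) - 3c_2e^(-3t)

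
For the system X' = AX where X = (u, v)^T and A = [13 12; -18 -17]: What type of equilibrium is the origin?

A = [[13,12],[-18,-17]]; det(A-λI) = λ^2 + 4λ - 5.
λ = 1, -5: opposite signs.

saddle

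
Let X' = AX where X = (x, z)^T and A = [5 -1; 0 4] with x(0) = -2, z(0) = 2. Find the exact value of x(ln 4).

A = [[5,-1],[0,4]]; eigenvalues λ = 4, 5.
Eigenvectors: (-1,-1) for λ=4, (1,0) for λ=5.
From the initial condition, c_1 = -2, c_2 = -4.
x(ln 4) = (-2)(4^4)(-1) + (-4)(4^5)(1) = -3584.

-3584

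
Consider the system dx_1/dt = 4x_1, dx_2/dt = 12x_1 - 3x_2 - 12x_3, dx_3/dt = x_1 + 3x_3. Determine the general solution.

x_1(t) = C_1e^(4t), x_2(t) = -2C_2e^(3t) + C_3e^(-3t), x_3(t) = C_1e^(4t) + C_2e^(3t)

Coefficient matrix A = [[4, 0, 0], [12, -3, -12], [1, 0, 3]].
det(A - λI) = 0 gives eigenvalues λ = 4, 3, -3.
For λ=4: eigenvector (1,0,1).
For λ=3: eigenvector (0,-2,1).
For λ=-3: eigenvector (0,1,0).
General solution: C_1e^(4t)(1,0,1) + C_2e^(3t)(0,-2,1) + C_3e^(-3t)(0,1,0).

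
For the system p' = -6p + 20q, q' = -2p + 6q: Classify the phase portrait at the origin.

center

A = [[-6,20],[-2,6]]; det(A-λI) = λ^2 + 4.
λ = 0 ± 2i: zero real part.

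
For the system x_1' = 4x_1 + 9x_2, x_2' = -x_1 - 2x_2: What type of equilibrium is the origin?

unstable improper node

A = [[4,9],[-1,-2]]; det(A-λI) = λ^2 - 2λ + 1.
repeated λ = 1 with a single eigenvector.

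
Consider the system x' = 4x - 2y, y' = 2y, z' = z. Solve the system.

Coefficient matrix A = [[4, -2, 0], [0, 2, 0], [0, 0, 1]].
det(A - λI) = 0 gives eigenvalues λ = 4, 2, 1.
For λ=4: eigenvector (1,0,0).
For λ=2: eigenvector (1,1,0).
For λ=1: eigenvector (0,0,1).
General solution: C_1e^(4t)(1,0,0) + C_2e^(2t)(1,1,0) + C_3e^(t)(0,0,1).

x(t) = C_1e^(4t) + C_2e^(2t), y(t) = C_2e^(2t), z(t) = C_3e^(t)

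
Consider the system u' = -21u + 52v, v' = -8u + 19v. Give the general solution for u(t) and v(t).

Coefficient matrix A = [[-21, 52], [-8, 19]].
Characteristic polynomial det(A - λI) = λ^2 + 2λ + 17 = 0.
Eigenvalues λ = -1 ± 4i (complex conjugate pair).
For λ=-1+4i: an eigenvector is (3,1) - i(-2,-1) = (3 + 2i, 1 + i).
A real fundamental pair from Re and Im of e^((-1+4i)t)v: X_1 = e^(-t)(cos(4t)·(3,1) + sin(4t)·(-2,-1)), X_2 = e^(-t)(sin(4t)·(3,1) - cos(4t)·(-2,-1)).
General solution: c_1X_1 + c_2X_2.

u(t) = -2c_1e^(-t)sin(4t) + 3c_1e^(-t)cos(4t) + 3c_2e^(-t)sin(4t) + 2c_2e^(-t)cos(4t), v(t) = -c_1e^(-t)sin(4t) + c_1e^(-t)cos(4t) + c_2e^(-t)sin(4t) + c_2e^(-t)cos(4t)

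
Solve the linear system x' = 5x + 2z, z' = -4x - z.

Coefficient matrix A = [[5, 2], [-4, -1]].
Characteristic polynomial det(A - λI) = λ^2 - 4λ + 3 = 0.
Eigenvalues λ = 1, 3.
For λ=1: (A-λI) row 1 is [4, 2], so an eigenvector is (-1, 2).
For λ=3: (A-λI) row 1 is [2, 2], so an eigenvector is (1, -1).
General solution: c_1e^(t)(-1,2) + c_2e^(3t)(1,-1).

x(t) = -c_1e^(t) + c_2e^(3t), z(t) = 2c_1e^(t) - c_2e^(3t)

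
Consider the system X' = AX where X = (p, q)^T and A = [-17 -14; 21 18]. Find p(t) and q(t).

Coefficient matrix A = [[-17, -14], [21, 18]].
Characteristic polynomial det(A - λI) = λ^2 - λ - 12 = 0.
Eigenvalues λ = -3, 4.
For λ=-3: (A-λI) row 1 is [-14, -14], so an eigenvector is (1, -1).
For λ=4: (A-λI) row 1 is [-21, -14], so an eigenvector is (2, -3).
General solution: C_1e^(-3t)(1,-1) + C_2e^(4t)(2,-3).

p(t) = C_1e^(-3t) + 2C_2e^(4t), q(t) = -C_1e^(-3t) - 3C_2e^(4t)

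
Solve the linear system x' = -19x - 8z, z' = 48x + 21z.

Coefficient matrix A = [[-19, -8], [48, 21]].
Characteristic polynomial det(A - λI) = λ^2 - 2λ - 15 = 0.
Eigenvalues λ = -3, 5.
For λ=-3: (A-λI) row 1 is [-16, -8], so an eigenvector is (1, -2).
For λ=5: (A-λI) row 1 is [-24, -8], so an eigenvector is (-1, 3).
General solution: c_1e^(-3t)(1,-2) + c_2e^(5t)(-1,3).

x(t) = c_1e^(-3t) - c_2e^(5t), z(t) = -2c_1e^(-3t) + 3c_2e^(5t)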